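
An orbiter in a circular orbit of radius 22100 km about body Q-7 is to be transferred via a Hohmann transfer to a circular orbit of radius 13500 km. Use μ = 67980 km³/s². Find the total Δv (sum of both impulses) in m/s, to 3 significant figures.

Δv = 483 m/s

Semi-major axis of the transfer orbit: a_t = (22100 + 13500)/2 = 17800 km.
At r₁ the circular-orbit speed is v₁ = √(μ/r₁) = 1.7539 km/s.
Transfer-orbit speed at r₁ (vis-viva equation): v_a = √[μ(2/r₁ − 1/a_t)] = 1.5274 km/s.
First burn Δv₁ = |v_a − v₁| = 0.2265 km/s.
Circular speed at r₂: v₂ = √(μ/r₂) = 2.2440 km/s.
Transfer-orbit speed at r₂: v_p = √[μ(2/r₂ − 1/a_t)] = 2.5004 km/s.
Second burn Δv₂ = |v₂ − v_p| = 0.2564 km/s.
Δv = Δv₁ + Δv₂ = 0.2265 + 0.2564 = 0.4829 km/s.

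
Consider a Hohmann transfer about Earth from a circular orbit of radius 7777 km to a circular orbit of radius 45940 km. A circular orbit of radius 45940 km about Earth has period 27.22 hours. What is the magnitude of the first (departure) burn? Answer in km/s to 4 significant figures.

Δv₁ = 2.204 km/s

From Kepler's third law T² = 4π²r³/μ at r = 45940 km, T = 27.22 hours = 27.22 × 3600 s = 97992 s: μ = 4π²r³/T² = 3.98613×10^5 km³/s².
Transfer-ellipse semi-major axis a_t = (r₁ + r₂)/2 = (7777 + 45940)/2 = 26858.5 km.
Circular speed at r = 7777 km: v_c = √(μ/r) = 7.159 km/s.
Transfer-orbit speed at the same r (vis-viva, a = a_t): v_t = √[μ(2/r − 1/a_t)] = 9.363 km/s.
Δv₁ = |v_t − v_c| = |9.363 − 7.159| = 2.204 km/s.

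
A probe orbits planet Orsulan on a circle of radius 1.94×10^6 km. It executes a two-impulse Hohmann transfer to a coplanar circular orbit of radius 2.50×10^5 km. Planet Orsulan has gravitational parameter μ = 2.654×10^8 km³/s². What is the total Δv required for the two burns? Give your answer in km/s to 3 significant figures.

Transfer-ellipse semi-major axis a_t = (r₁ + r₂)/2 = (1.940×10^6 + 2.500×10^5)/2 = 1.095×10^6 km.
At r₁ the circular-orbit speed is v₁ = √(μ/r₁) = 11.6963 km/s.
Transfer-orbit speed at r₁ (vis-viva equation): v_a = √[μ(2/r₁ − 1/a_t)] = 5.58872 km/s.
First burn Δv₁ = |v_a − v₁| = 6.1076 km/s.
Circular speed at r₂: v₂ = √(μ/r₂) = 32.582 km/s.
Transfer-orbit speed at r₂: v_p = √[μ(2/r₂ − 1/a_t)] = 43.368 km/s.
Second burn Δv₂ = |v₂ − v_p| = 10.786 km/s.
Total Δv = Δv₁ + Δv₂ = 16.89 km/s.

Δv = 16.9 km/s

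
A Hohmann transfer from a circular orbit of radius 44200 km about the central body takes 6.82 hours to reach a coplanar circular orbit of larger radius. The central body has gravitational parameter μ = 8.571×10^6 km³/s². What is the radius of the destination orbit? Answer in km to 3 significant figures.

Transfer time t = 6.82 hours = 24552 s, and t = π√(a_t³/μ).
So a_t = (μ t²/π²)^(1/3) = (8.571×10^6 × (24552)² / π²)^(1/3) = 80594 km.
Since a_t = (r₁ + r₂)/2, r₂ = 2a_t − r₁ = 2×80594 − 44200 = 1.16988×10^5 km.

r₂ = 1.17×10^5 km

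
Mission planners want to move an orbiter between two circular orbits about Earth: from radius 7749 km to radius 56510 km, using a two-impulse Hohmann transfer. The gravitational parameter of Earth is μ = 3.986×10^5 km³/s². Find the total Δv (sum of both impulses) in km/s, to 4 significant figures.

Δv = 3.691 km/s

Transfer-ellipse semi-major axis a_t = (r₁ + r₂)/2 = (7749 + 56510)/2 = 32129.5 km.
At r₁ the circular-orbit speed is v₁ = √(μ/r₁) = 7.1721 km/s.
Transfer-orbit speed at r₁ (vis-viva equation): v_p = √[μ(2/r₁ − 1/a_t)] = 9.5117 km/s.
First burn Δv₁ = |v_p − v₁| = 2.3396 km/s.
Circular speed at r₂: v₂ = √(μ/r₂) = 2.6559 km/s.
Transfer-orbit speed at r₂: v_a = √[μ(2/r₂ − 1/a_t)] = 1.3043 km/s.
Second burn Δv₂ = |v₂ − v_a| = 1.3516 km/s.
Δv = Δv₁ + Δv₂ = 2.3396 + 1.3516 = 3.691 km/s.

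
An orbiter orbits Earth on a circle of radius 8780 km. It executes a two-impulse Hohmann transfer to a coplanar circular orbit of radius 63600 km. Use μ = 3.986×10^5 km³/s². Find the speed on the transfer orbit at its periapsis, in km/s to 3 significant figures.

v = 8.93 km/s

The Hohmann ellipse has a_t = (r₁ + r₂)/2 = 36190 km.
The periapsis of the transfer ellipse is at r = 8780 km.
Vis-viva: v = √[μ(2/r − 1/a_t)] = √[3.986×10^5 × (2/8780 − 1/36190)] = 8.932 km/s.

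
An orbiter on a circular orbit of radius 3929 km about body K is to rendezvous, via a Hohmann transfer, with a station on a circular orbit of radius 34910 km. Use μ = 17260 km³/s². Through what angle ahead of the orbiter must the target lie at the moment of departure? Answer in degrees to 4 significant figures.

Transfer-ellipse semi-major axis a_t = (r₁ + r₂)/2 = (3929 + 34910)/2 = 19419.5 km.
The half-period of the transfer ellipse is t = π√(a_t³/μ) = 64712 s.
The target's mean motion on its circular orbit is ω₂ = √(μ/r₂³) = 2.0142×10^-5 rad/s.
Angle swept by the target during transfer: ω₂·t = 1.3034 rad = 74.68°.
Arrival is 180° from departure on the ellipse, so φ = 180° − 74.68° = 105.3°.

φ = 105.3°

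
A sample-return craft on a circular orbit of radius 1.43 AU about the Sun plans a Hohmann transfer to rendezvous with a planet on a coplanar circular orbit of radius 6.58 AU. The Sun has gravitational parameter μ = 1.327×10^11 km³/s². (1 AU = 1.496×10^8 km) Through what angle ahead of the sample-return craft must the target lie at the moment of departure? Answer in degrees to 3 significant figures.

In km: r₁ = 1.43 × 1.496×10^8 = 2.13928×10^8 km; r₂ = 6.58 × 1.496×10^8 = 9.84368×10^8 km.
Transfer-ellipse semi-major axis a_t = (r₁ + r₂)/2 = (2.13928×10^8 + 9.84368×10^8)/2 = 5.99148×10^8 km.
Transfer time t = π√(a_t³/μ) = 1.2648×10^8 s.
Target angular speed ω₂ = √(μ/r₂³) = 1.1795×10^-8 rad/s.
Angle swept by the target during transfer: ω₂·t = 1.4918 rad = 85.47°.
Arrival is 180° from departure on the ellipse, so φ = 180° − 85.47° = 94.5°.

φ = 94.5°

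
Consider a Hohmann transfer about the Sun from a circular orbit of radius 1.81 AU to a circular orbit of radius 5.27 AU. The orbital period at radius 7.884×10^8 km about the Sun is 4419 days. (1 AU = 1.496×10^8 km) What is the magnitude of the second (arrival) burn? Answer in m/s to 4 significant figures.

From Kepler's third law T² = 4π²r³/μ at r = 7.884×10^8 km, T = 4419 days = 4419 × 86400 s = 3.818016×10^8 s: μ = 4π²r³/T² = 1.32716×10^11 km³/s².
In km: r₁ = 1.81 × 1.496×10^8 = 2.70776×10^8 km; r₂ = 5.27 × 1.496×10^8 = 7.88392×10^8 km.
The Hohmann ellipse has a_t = (r₁ + r₂)/2 = 5.29584×10^8 km.
On the circular orbit at r = 7.88392×10^8 km, v_c = √(μ/r) = 12.9745 km/s.
Transfer-orbit speed at the same r (vis-viva, a = a_t): v_t = √[μ(2/r − 1/a_t)] = 9.27745 km/s.
Δv₂ = |v_t − v_c| = |9.27745 − 12.9745| = 3.697 km/s.

Δv₂ = 3697 m/s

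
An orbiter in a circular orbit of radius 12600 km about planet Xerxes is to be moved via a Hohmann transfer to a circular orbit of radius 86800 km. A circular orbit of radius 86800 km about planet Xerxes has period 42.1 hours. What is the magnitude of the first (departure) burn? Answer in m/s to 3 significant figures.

From Kepler's third law T² = 4π²r³/μ at r = 86800 km, T = 42.1 hours = 42.1 × 3600 s = 1.5156×10^5 s: μ = 4π²r³/T² = 1.12396×10^6 km³/s².
Transfer-ellipse semi-major axis a_t = (r₁ + r₂)/2 = (12600 + 86800)/2 = 49700 km.
Circular speed at r = 12600 km: v_c = √(μ/r) = 9.4447 km/s.
Transfer-orbit speed at the same r (vis-viva, a = a_t): v_t = √[μ(2/r − 1/a_t)] = 12.482 km/s.
Δv₁ = |v_t − v_c| = |12.482 − 9.4447| = 3.037 km/s.

Δv₁ = 3040 m/s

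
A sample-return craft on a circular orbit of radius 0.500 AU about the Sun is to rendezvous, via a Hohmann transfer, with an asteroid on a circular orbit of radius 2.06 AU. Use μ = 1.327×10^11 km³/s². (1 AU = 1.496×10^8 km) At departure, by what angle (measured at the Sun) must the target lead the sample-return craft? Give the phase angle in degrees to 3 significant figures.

φ = 91.8°

In km: r₁ = 0.500 × 1.496×10^8 = 7.480×10^7 km; r₂ = 2.06 × 1.496×10^8 = 3.08176×10^8 km.
Transfer-ellipse semi-major axis a_t = (r₁ + r₂)/2 = (7.480×10^7 + 3.08176×10^8)/2 = 1.91488×10^8 km.
Transfer time t = π√(a_t³/μ) = 2.2852×10^7 s.
Target angular speed ω₂ = √(μ/r₂³) = 6.7334×10^-8 rad/s.
Angle swept by the target during transfer: ω₂·t = 1.5387 rad = 88.16°.
The sample-return craft traverses 180° on the transfer ellipse, so the target must lead by 180° − 88.16° = 91.8°.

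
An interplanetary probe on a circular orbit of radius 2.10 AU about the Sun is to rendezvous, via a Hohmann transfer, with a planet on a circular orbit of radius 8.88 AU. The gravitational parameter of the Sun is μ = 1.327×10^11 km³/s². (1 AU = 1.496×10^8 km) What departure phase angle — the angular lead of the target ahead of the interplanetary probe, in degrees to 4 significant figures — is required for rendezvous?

In km: r₁ = 2.10 × 1.496×10^8 = 3.1416×10^8 km; r₂ = 8.88 × 1.496×10^8 = 1.328448×10^9 km.
Transfer-ellipse semi-major axis a_t = (r₁ + r₂)/2 = (3.1416×10^8 + 1.328448×10^9)/2 = 8.21304×10^8 km.
Transfer time t = π√(a_t³/μ) = 2.030×10^8 s.
The target's mean motion on its circular orbit is ω₂ = √(μ/r₂³) = 7.523×10^-9 rad/s.
Angle swept by the target during transfer: ω₂·t = 1.5272 rad = 87.50°.
The interplanetary probe traverses 180° on the transfer ellipse, so the target must lead by 180° − 87.50° = 92.50°.

φ = 92.50°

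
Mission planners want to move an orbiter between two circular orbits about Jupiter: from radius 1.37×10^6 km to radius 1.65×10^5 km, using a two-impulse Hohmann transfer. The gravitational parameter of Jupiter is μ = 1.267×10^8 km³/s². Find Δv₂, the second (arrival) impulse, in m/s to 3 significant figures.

Δv₂ = 9310 m/s

The Hohmann ellipse has a_t = (r₁ + r₂)/2 = 7.675×10^5 km.
On the circular orbit at r = 1.650×10^5 km, v_c = √(μ/r) = 27.711 km/s.
Transfer-orbit speed at the same r (vis-viva, a = a_t): v_t = √[μ(2/r − 1/a_t)] = 37.023 km/s.
Δv₂ = |v_t − v_c| = |37.023 − 27.711| = 9.312 km/s.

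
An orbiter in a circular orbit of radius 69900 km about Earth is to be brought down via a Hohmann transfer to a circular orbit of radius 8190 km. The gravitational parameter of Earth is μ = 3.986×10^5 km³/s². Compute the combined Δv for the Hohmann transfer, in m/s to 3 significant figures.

Δv = 3650 m/s

Transfer-ellipse semi-major axis a_t = (r₁ + r₂)/2 = (69900 + 8190)/2 = 39045 km.
At r₁ the circular-orbit speed is v₁ = √(μ/r₁) = 2.388 km/s.
On the transfer ellipse at r₁, v² = μ(2/r − 1/a) gives v_a = √[μ(2/r₁ − 1/a_t)] = 1.094 km/s.
First burn Δv₁ = |v_a − v₁| = 1.294 km/s.
At r₂, v₂ = √(μ/r₂) = 6.976 km/s.
Transfer-orbit speed at r₂: v_p = √[μ(2/r₂ − 1/a_t)] = 9.334 km/s.
Second burn Δv₂ = |v₂ − v_p| = 2.358 km/s.
Total Δv = Δv₁ + Δv₂ = 3.652 km/s.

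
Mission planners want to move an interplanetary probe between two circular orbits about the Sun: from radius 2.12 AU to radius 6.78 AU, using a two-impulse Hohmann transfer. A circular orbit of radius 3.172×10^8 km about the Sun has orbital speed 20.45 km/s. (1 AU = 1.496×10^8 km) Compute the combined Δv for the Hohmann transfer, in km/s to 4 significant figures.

Δv = 8.335 km/s

From the circular-orbit relation v² = μ/r at r = 3.172×10^8 km: μ = v²r = (20.45)² × 3.172×10^8 = 1.32654×10^11 km³/s².
In km: r₁ = 2.12 × 1.496×10^8 = 3.17152×10^8 km; r₂ = 6.78 × 1.496×10^8 = 1.014288×10^9 km.
Transfer-ellipse semi-major axis a_t = (r₁ + r₂)/2 = (3.17152×10^8 + 1.014288×10^9)/2 = 6.6572×10^8 km.
Circular speed at r₁: v₁ = √(μ/r₁) = √(1.32654×10^11/3.17152×10^8) = 20.45155 km/s.
On the transfer ellipse at r₁, v² = μ(2/r − 1/a) gives v_p = √[μ(2/r₁ − 1/a_t)] = 25.24417 km/s.
First burn Δv₁ = |v_p − v₁| = 4.7926 km/s.
At r₂, v₂ = √(μ/r₂) = 11.43613 km/s.
Transfer-orbit speed at r₂: v_a = √[μ(2/r₂ − 1/a_t)] = 7.893456 km/s.
Second burn Δv₂ = |v₂ − v_a| = 3.5427 km/s.
Total Δv = Δv₁ + Δv₂ = 8.335 km/s.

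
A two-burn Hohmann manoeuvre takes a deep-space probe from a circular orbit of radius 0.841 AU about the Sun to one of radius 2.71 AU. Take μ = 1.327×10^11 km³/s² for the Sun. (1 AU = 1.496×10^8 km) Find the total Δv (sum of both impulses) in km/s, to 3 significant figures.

In km: r₁ = 0.841 × 1.496×10^8 = 1.258136×10^8 km; r₂ = 2.71 × 1.496×10^8 = 4.05416×10^8 km.
Semi-major axis of the transfer orbit: a_t = (1.258136×10^8 + 4.05416×10^8)/2 = 2.656148×10^8 km.
Circular speed at r₁: v₁ = √(μ/r₁) = √(1.327×10^11/1.258136×10^8) = 32.47668 km/s.
On the transfer ellipse at r₁, v² = μ(2/r − 1/a) gives v_p = √[μ(2/r₁ − 1/a_t)] = 40.12324 km/s.
First burn Δv₁ = |v_p − v₁| = 7.647 km/s.
Circular speed at r₂: v₂ = √(μ/r₂) = 18.09 km/s.
Transfer-orbit speed at r₂: v_a = √[μ(2/r₂ − 1/a_t)] = 12.45 km/s.
Second burn Δv₂ = |v₂ − v_a| = 5.640 km/s.
Total Δv = Δv₁ + Δv₂ = 13.29 km/s.

Δv = 13.3 km/s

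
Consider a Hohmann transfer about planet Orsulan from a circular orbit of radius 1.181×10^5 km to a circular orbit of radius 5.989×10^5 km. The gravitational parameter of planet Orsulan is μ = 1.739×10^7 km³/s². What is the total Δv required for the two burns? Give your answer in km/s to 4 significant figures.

Transfer-ellipse semi-major axis a_t = (r₁ + r₂)/2 = (1.181×10^5 + 5.989×10^5)/2 = 3.585×10^5 km.
At r₁ the circular-orbit speed is v₁ = √(μ/r₁) = 12.135 km/s.
Transfer-orbit speed at r₁ (v² = μ(2/r − 1/a)): v_p = √[μ(2/r₁ − 1/a_t)] = 15.684 km/s.
First burn Δv₁ = |v_p − v₁| = 3.549 km/s.
Circular speed at r₂: v₂ = √(μ/r₂) = 5.389 km/s.
Transfer-orbit speed at r₂: v_a = √[μ(2/r₂ − 1/a_t)] = 3.093 km/s.
Second burn Δv₂ = |v₂ − v_a| = 2.296 km/s.
Δv = Δv₁ + Δv₂ = 3.549 + 2.296 = 5.845 km/s.

Δv = 5.845 km/s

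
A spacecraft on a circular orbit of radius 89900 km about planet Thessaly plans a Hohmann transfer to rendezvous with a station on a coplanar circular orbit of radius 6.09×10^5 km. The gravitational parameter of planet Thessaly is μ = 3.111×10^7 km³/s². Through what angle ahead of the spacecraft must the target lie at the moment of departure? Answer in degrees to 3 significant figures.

φ = 102°

Transfer-ellipse semi-major axis a_t = (r₁ + r₂)/2 = (89900 + 6.090×10^5)/2 = 3.4945×10^5 km.
The half-period of the transfer ellipse is t = π√(a_t³/μ) = 1.1635×10^5 s.
The target's mean motion on its circular orbit is ω₂ = √(μ/r₂³) = 1.1736×10^-5 rad/s.
Angle swept by the target during transfer: ω₂·t = 1.3655 rad = 78.24°.
Arrival is 180° from departure on the ellipse, so φ = 180° − 78.24° = 102°.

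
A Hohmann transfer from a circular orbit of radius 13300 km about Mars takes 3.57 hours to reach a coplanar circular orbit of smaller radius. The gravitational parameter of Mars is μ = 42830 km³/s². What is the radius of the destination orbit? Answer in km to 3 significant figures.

Transfer time t = 3.57 hours = 12852 s, and t = π√(a_t³/μ).
So a_t = (μ t²/π²)^(1/3) = (42830 × (12852)² / π²)^(1/3) = 8949.5 km.
Since a_t = (r₁ + r₂)/2, r₂ = 2a_t − r₁ = 2×8949.5 − 13300 = 4599 km.

r₂ = 4600 km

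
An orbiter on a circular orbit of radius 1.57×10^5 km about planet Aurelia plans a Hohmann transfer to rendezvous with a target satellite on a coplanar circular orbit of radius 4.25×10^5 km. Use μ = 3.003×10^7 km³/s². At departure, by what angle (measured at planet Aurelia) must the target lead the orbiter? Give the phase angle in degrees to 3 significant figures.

The Hohmann ellipse has a_t = (r₁ + r₂)/2 = 2.910×10^5 km.
The half-period of the transfer ellipse is t = π√(a_t³/μ) = 89990 s.
Target angular speed ω₂ = √(μ/r₂³) = 1.978×10^-5 rad/s.
Angle swept by the target during transfer: ω₂·t = 1.780 rad = 102.0°.
The orbiter traverses 180° on the transfer ellipse, so the target must lead by 180° − 102.0° = 78.0°.

φ = 78.0°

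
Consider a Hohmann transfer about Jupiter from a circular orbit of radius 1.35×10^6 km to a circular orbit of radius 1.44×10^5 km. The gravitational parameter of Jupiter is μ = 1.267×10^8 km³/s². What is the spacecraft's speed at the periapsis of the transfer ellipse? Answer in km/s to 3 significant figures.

The Hohmann ellipse has a_t = (r₁ + r₂)/2 = 7.470×10^5 km.
The periapsis of the transfer ellipse is at r = 1.440×10^5 km.
From the vis-viva equation, v = √[μ(2/r − 1/a_t)] = 39.88 km/s.

v = 39.9 km/s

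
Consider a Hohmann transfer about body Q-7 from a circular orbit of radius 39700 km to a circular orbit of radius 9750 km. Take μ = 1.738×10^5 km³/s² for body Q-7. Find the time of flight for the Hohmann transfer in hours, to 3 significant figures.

t = 8.14 hours

Semi-major axis of the transfer orbit: a_t = (39700 + 9750)/2 = 24725 km.
By Kepler's third law the transfer-orbit period is T = 2π√(a_t³/μ), so t = T/2 = 29300 s.
Converting: 29300 s ÷ 3600 s/hour = 8.14 hours.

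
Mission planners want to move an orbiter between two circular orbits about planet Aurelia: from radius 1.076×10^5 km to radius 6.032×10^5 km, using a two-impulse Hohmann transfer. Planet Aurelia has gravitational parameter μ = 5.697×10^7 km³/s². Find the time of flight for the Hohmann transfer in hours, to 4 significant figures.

t = 24.50 hours

The Hohmann ellipse has a_t = (r₁ + r₂)/2 = 3.554×10^5 km.
Transfer time t = π√(a_t³/μ) = π√((3.554×10^5)³ / 5.697×10^7) = 88190 s.
Converting: 88190 s ÷ 3600 s/hour = 24.50 hours.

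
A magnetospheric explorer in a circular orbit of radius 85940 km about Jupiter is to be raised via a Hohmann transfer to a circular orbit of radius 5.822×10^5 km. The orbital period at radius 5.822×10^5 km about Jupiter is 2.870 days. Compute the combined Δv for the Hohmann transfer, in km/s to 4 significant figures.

Δv = 19.56 km/s

From Kepler's third law T² = 4π²r³/μ at r = 5.822×10^5 km, T = 2.870 days = 2.870 × 86400 s = 2.47968×10^5 s: μ = 4π²r³/T² = 1.26702×10^8 km³/s².
Transfer-ellipse semi-major axis a_t = (r₁ + r₂)/2 = (85940 + 5.822×10^5)/2 = 3.3407×10^5 km.
Circular speed at r₁: v₁ = √(μ/r₁) = √(1.26702×10^8/85940) = 38.40 km/s.
Transfer-orbit speed at r₁ (vis-viva): v_p = √[μ(2/r₁ − 1/a_t)] = 50.69 km/s.
First burn Δv₁ = |v_p − v₁| = 12.29 km/s.
Circular speed at r₂: v₂ = √(μ/r₂) = 14.752 km/s.
Transfer-orbit speed at r₂: v_a = √[μ(2/r₂ − 1/a_t)] = 7.4823 km/s.
Second burn Δv₂ = |v₂ − v_a| = 7.270 km/s.
Total Δv = Δv₁ + Δv₂ = 19.56 km/s.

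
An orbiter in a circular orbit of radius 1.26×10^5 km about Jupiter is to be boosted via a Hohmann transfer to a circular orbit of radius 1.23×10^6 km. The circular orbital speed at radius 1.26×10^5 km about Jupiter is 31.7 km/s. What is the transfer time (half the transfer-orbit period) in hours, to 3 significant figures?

From the circular-orbit relation v² = μ/r at r = 1.26×10^5 km: μ = v²r = (31.7)² × 1.26×10^5 = 1.26616×10^8 km³/s².
Transfer-ellipse semi-major axis a_t = (r₁ + r₂)/2 = (1.260×10^5 + 1.230×10^6)/2 = 6.780×10^5 km.
By Kepler's third law the transfer-orbit period is T = 2π√(a_t³/μ), so t = T/2 = 1.559×10^5 s.
Converting: 1.559×10^5 s ÷ 3600 s/hour = 43.3 hours.

t = 43.3 hours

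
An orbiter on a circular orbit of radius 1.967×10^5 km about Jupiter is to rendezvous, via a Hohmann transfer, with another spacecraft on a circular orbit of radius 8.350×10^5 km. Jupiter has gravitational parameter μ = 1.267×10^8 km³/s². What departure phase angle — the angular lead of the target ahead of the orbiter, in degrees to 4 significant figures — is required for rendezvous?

φ = 92.60°

Transfer-ellipse semi-major axis a_t = (r₁ + r₂)/2 = (1.967×10^5 + 8.350×10^5)/2 = 5.1585×10^5 km.
The half-period of the transfer ellipse is t = π√(a_t³/μ) = 1.0341×10^5 s.
The target's mean motion on its circular orbit is ω₂ = √(μ/r₂³) = 1.4752×10^-5 rad/s.
Angle swept by the target during transfer: ω₂·t = 1.5255 rad = 87.40°.
The orbiter traverses 180° on the transfer ellipse, so the target must lead by 180° − 87.40° = 92.60°.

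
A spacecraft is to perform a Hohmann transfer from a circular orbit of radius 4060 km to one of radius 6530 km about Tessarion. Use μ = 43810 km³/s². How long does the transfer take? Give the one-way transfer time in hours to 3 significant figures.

Semi-major axis of the transfer orbit: a_t = (4060 + 6530)/2 = 5295 km.
By Kepler's third law the transfer-orbit period is T = 2π√(a_t³/μ), so t = T/2 = 5783 s.
Converting: 5783 s ÷ 3600 s/hour = 1.61 hours.

t = 1.61 hours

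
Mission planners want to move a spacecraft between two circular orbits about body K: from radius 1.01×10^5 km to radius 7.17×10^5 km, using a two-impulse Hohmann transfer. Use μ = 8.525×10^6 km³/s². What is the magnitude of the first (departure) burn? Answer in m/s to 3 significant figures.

Δv₁ = 2980 m/s

The Hohmann ellipse has a_t = (r₁ + r₂)/2 = 4.090×10^5 km.
Circular speed at r = 1.010×10^5 km: v_c = √(μ/r) = 9.1873 km/s.
Vis-viva on the transfer ellipse at r = 1.010×10^5 km gives v_t = √[μ(2/r − 1/a_t)] = 12.164 km/s.
Δv₁ = |v_t − v_c| = |12.164 − 9.1873| = 2.977 km/s.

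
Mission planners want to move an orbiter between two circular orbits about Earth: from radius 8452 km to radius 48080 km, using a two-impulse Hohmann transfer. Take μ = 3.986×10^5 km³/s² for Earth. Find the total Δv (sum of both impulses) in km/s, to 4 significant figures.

Semi-major axis of the transfer orbit: a_t = (8452 + 48080)/2 = 28266 km.
Circular speed at r₁: v₁ = √(μ/r₁) = √(3.986×10^5/8452) = 6.8673 km/s.
On the transfer ellipse at r₁, v² = μ(2/r − 1/a) gives v_p = √[μ(2/r₁ − 1/a_t)] = 8.9565 km/s.
First burn Δv₁ = |v_p − v₁| = 2.089 km/s.
At r₂, v₂ = √(μ/r₂) = 2.879 km/s.
Transfer-orbit speed at r₂: v_a = √[μ(2/r₂ − 1/a_t)] = 1.574 km/s.
Second burn Δv₂ = |v₂ − v_a| = 1.305 km/s.
Total Δv = Δv₁ + Δv₂ = 3.394 km/s.

Δv = 3.394 km/s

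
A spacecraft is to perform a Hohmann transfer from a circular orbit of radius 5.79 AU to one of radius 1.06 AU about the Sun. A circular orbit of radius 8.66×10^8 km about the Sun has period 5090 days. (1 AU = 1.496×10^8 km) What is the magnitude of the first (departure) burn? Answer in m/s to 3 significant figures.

From Kepler's third law T² = 4π²r³/μ at r = 8.66×10^8 km, T = 5090 days = 5090 × 86400 s = 4.39776×10^8 s: μ = 4π²r³/T² = 1.32572×10^11 km³/s².
In km: r₁ = 5.79 × 1.496×10^8 = 8.66184×10^8 km; r₂ = 1.06 × 1.496×10^8 = 1.58576×10^8 km.
The Hohmann ellipse has a_t = (r₁ + r₂)/2 = 5.1238×10^8 km.
Circular speed at r = 8.66184×10^8 km: v_c = √(μ/r) = 12.371 km/s.
Vis-viva on the transfer ellipse at r = 8.66184×10^8 km gives v_t = √[μ(2/r − 1/a_t)] = 6.8824 km/s.
Δv₁ = |v_t − v_c| = |6.8824 − 12.371| = 5.489 km/s.

Δv₁ = 5490 m/s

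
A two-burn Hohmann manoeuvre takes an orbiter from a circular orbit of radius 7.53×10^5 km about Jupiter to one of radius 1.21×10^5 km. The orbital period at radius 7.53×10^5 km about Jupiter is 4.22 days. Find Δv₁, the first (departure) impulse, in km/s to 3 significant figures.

From Kepler's third law T² = 4π²r³/μ at r = 7.53×10^5 km, T = 4.22 days = 4.22 × 86400 s = 3.64608×10^5 s: μ = 4π²r³/T² = 1.26792×10^8 km³/s².
Transfer-ellipse semi-major axis a_t = (r₁ + r₂)/2 = (7.530×10^5 + 1.210×10^5)/2 = 4.370×10^5 km.
Circular speed at r = 7.530×10^5 km: v_c = √(μ/r) = 12.976 km/s.
Vis-viva on the transfer ellipse at r = 7.530×10^5 km gives v_t = √[μ(2/r − 1/a_t)] = 6.8281 km/s.
Δv₁ = |v_t − v_c| = |6.8281 − 12.976| = 6.148 km/s.

Δv₁ = 6.15 km/s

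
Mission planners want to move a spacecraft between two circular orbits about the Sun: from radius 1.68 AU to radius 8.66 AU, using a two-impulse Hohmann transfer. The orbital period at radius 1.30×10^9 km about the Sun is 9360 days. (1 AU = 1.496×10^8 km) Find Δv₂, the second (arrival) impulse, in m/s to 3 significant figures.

Δv₂ = 4350 m/s

From Kepler's third law T² = 4π²r³/μ at r = 1.30×10^9 km, T = 9360 days = 9360 × 86400 s = 8.08704×10^8 s: μ = 4π²r³/T² = 1.32620×10^11 km³/s².
In km: r₁ = 1.68 × 1.496×10^8 = 2.51328×10^8 km; r₂ = 8.66 × 1.496×10^8 = 1.295536×10^9 km.
Transfer-ellipse semi-major axis a_t = (r₁ + r₂)/2 = (2.51328×10^8 + 1.295536×10^9)/2 = 7.73432×10^8 km.
On the circular orbit at r = 1.295536×10^9 km, v_c = √(μ/r) = 10.1177 km/s.
Transfer-orbit speed at the same r (vis-viva, a = a_t): v_t = √[μ(2/r − 1/a_t)] = 5.76753 km/s.
Δv₂ = |v_t − v_c| = |5.76753 − 10.1177| = 4.350 km/s.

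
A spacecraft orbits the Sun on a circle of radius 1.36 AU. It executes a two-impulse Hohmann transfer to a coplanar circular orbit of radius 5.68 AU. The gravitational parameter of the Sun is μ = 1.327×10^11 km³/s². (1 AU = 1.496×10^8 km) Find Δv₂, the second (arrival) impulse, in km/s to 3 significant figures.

Δv₂ = 4.73 km/s

In km: r₁ = 1.36 × 1.496×10^8 = 2.03456×10^8 km; r₂ = 5.68 × 1.496×10^8 = 8.49728×10^8 km.
Transfer-ellipse semi-major axis a_t = (r₁ + r₂)/2 = (2.03456×10^8 + 8.49728×10^8)/2 = 5.26592×10^8 km.
On the circular orbit at r = 8.49728×10^8 km, v_c = √(μ/r) = 12.497 km/s.
Vis-viva on the transfer ellipse at r = 8.49728×10^8 km gives v_t = √[μ(2/r − 1/a_t)] = 7.7677 km/s.
Δv₂ = |v_t − v_c| = |7.7677 − 12.497| = 4.729 km/s.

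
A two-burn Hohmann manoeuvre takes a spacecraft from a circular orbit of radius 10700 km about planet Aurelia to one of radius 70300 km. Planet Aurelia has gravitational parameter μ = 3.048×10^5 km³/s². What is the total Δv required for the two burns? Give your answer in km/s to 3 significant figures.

Δv = 2.71 km/s

Transfer-ellipse semi-major axis a_t = (r₁ + r₂)/2 = (10700 + 70300)/2 = 40500 km.
Circular speed at r₁: v₁ = √(μ/r₁) = √(3.048×10^5/10700) = 5.337 km/s.
On the transfer ellipse at r₁, vis-viva equation gives v_p = √[μ(2/r₁ − 1/a_t)] = 7.032 km/s.
First burn Δv₁ = |v_p − v₁| = 1.695 km/s.
At r₂, v₂ = √(μ/r₂) = 2.082 km/s.
Transfer-orbit speed at r₂: v_a = √[μ(2/r₂ − 1/a_t)] = 1.070 km/s.
Second burn Δv₂ = |v₂ − v_a| = 1.012 km/s.
Δv = Δv₁ + Δv₂ = 1.695 + 1.012 = 2.707 km/s.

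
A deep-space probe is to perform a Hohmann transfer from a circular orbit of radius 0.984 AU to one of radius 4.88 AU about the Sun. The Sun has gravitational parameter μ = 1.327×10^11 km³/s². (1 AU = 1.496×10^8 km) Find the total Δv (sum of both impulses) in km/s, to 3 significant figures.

In km: r₁ = 0.984 × 1.496×10^8 = 1.472064×10^8 km; r₂ = 4.88 × 1.496×10^8 = 7.30048×10^8 km.
Transfer-ellipse semi-major axis a_t = (r₁ + r₂)/2 = (1.472064×10^8 + 7.30048×10^8)/2 = 4.386272×10^8 km.
At r₁ the circular-orbit speed is v₁ = √(μ/r₁) = 30.02 km/s.
Transfer-orbit speed at r₁ (vis-viva): v_p = √[μ(2/r₁ − 1/a_t)] = 38.73 km/s.
First burn Δv₁ = |v_p − v₁| = 8.710 km/s.
Circular speed at r₂: v₂ = √(μ/r₂) = 13.482 km/s.
Transfer-orbit speed at r₂: v_a = √[μ(2/r₂ − 1/a_t)] = 7.8104 km/s.
Second burn Δv₂ = |v₂ − v_a| = 5.672 km/s.
Total Δv = Δv₁ + Δv₂ = 14.38 km/s.

Δv = 14.4 km/s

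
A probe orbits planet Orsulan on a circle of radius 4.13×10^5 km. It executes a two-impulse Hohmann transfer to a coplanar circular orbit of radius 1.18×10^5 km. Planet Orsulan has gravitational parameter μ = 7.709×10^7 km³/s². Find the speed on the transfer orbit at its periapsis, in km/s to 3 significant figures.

v = 31.9 km/s

Semi-major axis of the transfer orbit: a_t = (4.130×10^5 + 1.180×10^5)/2 = 2.655×10^5 km.
The periapsis of the transfer ellipse is at r = 1.180×10^5 km.
Applying v² = μ(2/r − 1/a_t): v = 31.88 km/s.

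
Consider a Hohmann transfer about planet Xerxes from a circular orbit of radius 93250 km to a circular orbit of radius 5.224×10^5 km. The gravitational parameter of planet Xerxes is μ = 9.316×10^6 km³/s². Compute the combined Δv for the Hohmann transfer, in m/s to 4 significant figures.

The Hohmann ellipse has a_t = (r₁ + r₂)/2 = 3.07825×10^5 km.
Circular speed at r₁: v₁ = √(μ/r₁) = √(9.316×10^6/93250) = 9.99517 km/s.
On the transfer ellipse at r₁, vis-viva gives v_p = √[μ(2/r₁ − 1/a_t)] = 13.0209 km/s.
First burn Δv₁ = |v_p − v₁| = 3.0257 km/s.
At r₂, v₂ = √(μ/r₂) = 4.22292 km/s.
Transfer-orbit speed at r₂: v_a = √[μ(2/r₂ − 1/a_t)] = 2.32426 km/s.
Second burn Δv₂ = |v₂ − v_a| = 1.8987 km/s.
Total Δv = Δv₁ + Δv₂ = 4.924 km/s.

Δv = 4924 m/s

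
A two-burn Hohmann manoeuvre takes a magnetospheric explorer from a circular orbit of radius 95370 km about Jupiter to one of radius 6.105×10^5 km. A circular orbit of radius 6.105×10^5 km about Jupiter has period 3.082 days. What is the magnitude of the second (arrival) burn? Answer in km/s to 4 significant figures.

Δv₂ = 6.917 km/s

From Kepler's third law T² = 4π²r³/μ at r = 6.105×10^5 km, T = 3.082 days = 3.082 × 86400 s = 2.662848×10^5 s: μ = 4π²r³/T² = 1.26685×10^8 km³/s².
Transfer-ellipse semi-major axis a_t = (r₁ + r₂)/2 = (95370 + 6.105×10^5)/2 = 3.52935×10^5 km.
On the circular orbit at r = 6.105×10^5 km, v_c = √(μ/r) = 14.405 km/s.
Transfer-orbit speed at the same r (vis-viva, a = a_t): v_t = √[μ(2/r − 1/a_t)] = 7.4882 km/s.
Δv₂ = |v_t − v_c| = |7.4882 − 14.405| = 6.917 km/s.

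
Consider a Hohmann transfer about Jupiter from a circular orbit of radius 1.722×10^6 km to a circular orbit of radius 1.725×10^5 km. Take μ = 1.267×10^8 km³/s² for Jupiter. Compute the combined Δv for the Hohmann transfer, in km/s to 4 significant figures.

Δv = 14.36 km/s

The Hohmann ellipse has a_t = (r₁ + r₂)/2 = 9.4725×10^5 km.
Circular speed at r₁: v₁ = √(μ/r₁) = √(1.267×10^8/1.722×10^6) = 8.5777 km/s.
On the transfer ellipse at r₁, v² = μ(2/r − 1/a) gives v_a = √[μ(2/r₁ − 1/a_t)] = 3.6604 km/s.
First burn Δv₁ = |v_a − v₁| = 4.917 km/s.
Circular speed at r₂: v₂ = √(μ/r₂) = 27.102 km/s.
Transfer-orbit speed at r₂: v_p = √[μ(2/r₂ − 1/a_t)] = 36.541 km/s.
Second burn Δv₂ = |v₂ − v_p| = 9.439 km/s.
Total Δv = Δv₁ + Δv₂ = 14.36 km/s.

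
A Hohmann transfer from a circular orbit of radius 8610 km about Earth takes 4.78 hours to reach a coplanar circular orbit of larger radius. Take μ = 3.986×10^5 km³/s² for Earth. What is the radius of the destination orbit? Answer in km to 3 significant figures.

r₂ = 37100 km

Transfer time t = 4.78 hours = 17208 s, and t = π√(a_t³/μ).
So a_t = (μ t²/π²)^(1/3) = (3.986×10^5 × (17208)² / π²)^(1/3) = 22868 km.
Since a_t = (r₁ + r₂)/2, r₂ = 2a_t − r₁ = 2×22868 − 8610 = 37126 km.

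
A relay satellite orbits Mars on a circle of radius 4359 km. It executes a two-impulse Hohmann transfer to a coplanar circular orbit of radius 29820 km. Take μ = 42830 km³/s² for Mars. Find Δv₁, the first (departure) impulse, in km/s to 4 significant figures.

Δv₁ = 1.006 km/s

Transfer-ellipse semi-major axis a_t = (r₁ + r₂)/2 = (4359 + 29820)/2 = 17089.5 km.
Circular speed at r = 4359 km: v_c = √(μ/r) = 3.135 km/s.
Vis-viva on the transfer ellipse at r = 4359 km gives v_t = √[μ(2/r − 1/a_t)] = 4.141 km/s.
Δv₁ = |v_t − v_c| = |4.141 − 3.135| = 1.006 km/s.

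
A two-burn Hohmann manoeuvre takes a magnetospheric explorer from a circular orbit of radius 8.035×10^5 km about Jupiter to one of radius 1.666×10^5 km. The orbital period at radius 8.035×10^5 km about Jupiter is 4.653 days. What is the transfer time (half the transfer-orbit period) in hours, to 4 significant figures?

From Kepler's third law T² = 4π²r³/μ at r = 8.035×10^5 km, T = 4.653 days = 4.653 × 86400 s = 4.020192×10^5 s: μ = 4π²r³/T² = 1.26714×10^8 km³/s².
Transfer-ellipse semi-major axis a_t = (r₁ + r₂)/2 = (8.035×10^5 + 1.666×10^5)/2 = 4.8505×10^5 km.
By Kepler's third law the transfer-orbit period is T = 2π√(a_t³/μ), so t = T/2 = 94280 s.
Converting: 94280 s ÷ 3600 s/hour = 26.19 hours.

t = 26.19 hours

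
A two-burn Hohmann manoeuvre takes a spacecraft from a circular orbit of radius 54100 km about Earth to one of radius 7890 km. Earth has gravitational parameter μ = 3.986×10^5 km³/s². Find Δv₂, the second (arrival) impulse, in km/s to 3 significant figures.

Δv₂ = 2.28 km/s

Semi-major axis of the transfer orbit: a_t = (54100 + 7890)/2 = 30995 km.
Circular speed at r = 7890 km: v_c = √(μ/r) = 7.1077 km/s.
Vis-viva on the transfer ellipse at r = 7890 km gives v_t = √[μ(2/r − 1/a_t)] = 9.3904 km/s.
Δv₂ = |v_t − v_c| = |9.3904 − 7.1077| = 2.283 km/s.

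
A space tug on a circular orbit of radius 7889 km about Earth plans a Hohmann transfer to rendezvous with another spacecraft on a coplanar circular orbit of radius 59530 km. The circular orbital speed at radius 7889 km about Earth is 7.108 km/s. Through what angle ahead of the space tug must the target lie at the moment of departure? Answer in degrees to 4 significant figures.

From the circular-orbit relation v² = μ/r at r = 7889 km: μ = v²r = (7.108)² × 7889 = 3.98581×10^5 km³/s².
Transfer-ellipse semi-major axis a_t = (r₁ + r₂)/2 = (7889 + 59530)/2 = 33709.5 km.
Transfer time t = π√(a_t³/μ) = 30798 s.
Target angular speed ω₂ = √(μ/r₂³) = 4.3466×10^-5 rad/s.
Angle swept by the target during transfer: ω₂·t = 1.3387 rad = 76.70°.
The space tug traverses 180° on the transfer ellipse, so the target must lead by 180° − 76.70° = 103.3°.

φ = 103.3°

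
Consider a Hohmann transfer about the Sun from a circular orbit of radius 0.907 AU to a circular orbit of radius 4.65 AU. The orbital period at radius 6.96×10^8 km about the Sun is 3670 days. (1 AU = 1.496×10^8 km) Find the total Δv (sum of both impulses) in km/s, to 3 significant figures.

Δv = 15.1 km/s

From Kepler's third law T² = 4π²r³/μ at r = 6.96×10^8 km, T = 3670 days = 3670 × 86400 s = 3.17088×10^8 s: μ = 4π²r³/T² = 1.32382×10^11 km³/s².
In km: r₁ = 0.907 × 1.496×10^8 = 1.356872×10^8 km; r₂ = 4.65 × 1.496×10^8 = 6.9564×10^8 km.
The Hohmann ellipse has a_t = (r₁ + r₂)/2 = 4.156636×10^8 km.
Circular speed at r₁: v₁ = √(μ/r₁) = √(1.32382×10^11/1.356872×10^8) = 31.235 km/s.
Transfer-orbit speed at r₁ (vis-viva): v_p = √[μ(2/r₁ − 1/a_t)] = 40.408 km/s.
First burn Δv₁ = |v_p − v₁| = 9.173 km/s.
At r₂, v₂ = √(μ/r₂) = 13.795 km/s.
Transfer-orbit speed at r₂: v_a = √[μ(2/r₂ − 1/a_t)] = 7.8817 km/s.
Second burn Δv₂ = |v₂ − v_a| = 5.913 km/s.
Total Δv = Δv₁ + Δv₂ = 15.09 km/s.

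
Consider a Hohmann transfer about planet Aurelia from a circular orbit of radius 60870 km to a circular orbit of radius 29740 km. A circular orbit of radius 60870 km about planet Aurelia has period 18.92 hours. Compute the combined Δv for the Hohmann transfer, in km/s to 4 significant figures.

Δv = 2.344 km/s

From Kepler's third law T² = 4π²r³/μ at r = 60870 km, T = 18.92 hours = 18.92 × 3600 s = 68112 s: μ = 4π²r³/T² = 1.91921×10^6 km³/s².
Transfer-ellipse semi-major axis a_t = (r₁ + r₂)/2 = (60870 + 29740)/2 = 45305 km.
At r₁ the circular-orbit speed is v₁ = √(μ/r₁) = 5.615 km/s.
Transfer-orbit speed at r₁ (v² = μ(2/r − 1/a)): v_a = √[μ(2/r₁ − 1/a_t)] = 4.549 km/s.
First burn Δv₁ = |v_a − v₁| = 1.066 km/s.
At r₂, v₂ = √(μ/r₂) = 8.033 km/s.
Transfer-orbit speed at r₂: v_p = √[μ(2/r₂ − 1/a_t)] = 9.311 km/s.
Second burn Δv₂ = |v₂ − v_p| = 1.278 km/s.
Δv = Δv₁ + Δv₂ = 1.066 + 1.278 = 2.344 km/s.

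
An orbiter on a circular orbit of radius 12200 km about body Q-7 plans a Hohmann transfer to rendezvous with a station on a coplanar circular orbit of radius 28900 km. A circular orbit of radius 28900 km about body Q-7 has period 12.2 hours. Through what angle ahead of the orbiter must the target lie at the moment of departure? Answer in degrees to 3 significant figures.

φ = 72.1°

From Kepler's third law T² = 4π²r³/μ at r = 28900 km, T = 12.2 hours = 12.2 × 3600 s = 43920 s: μ = 4π²r³/T² = 4.94002×10^5 km³/s².
Semi-major axis of the transfer orbit: a_t = (12200 + 28900)/2 = 20550 km.
The half-period of the transfer ellipse is t = π√(a_t³/μ) = 13167 s.
Target angular speed ω₂ = √(μ/r₂³) = 1.4306×10^-4 rad/s.
Angle swept by the target during transfer: ω₂·t = 1.884 rad = 107.9°.
The orbiter traverses 180° on the transfer ellipse, so the target must lead by 180° − 107.9° = 72.1°.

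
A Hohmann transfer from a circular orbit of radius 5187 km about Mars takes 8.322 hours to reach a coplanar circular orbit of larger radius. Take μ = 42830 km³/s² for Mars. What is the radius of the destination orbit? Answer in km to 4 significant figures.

r₂ = 26280 km

Transfer time t = 8.322 hours = 29959.2 s, and t = π√(a_t³/μ).
So a_t = (μ t²/π²)^(1/3) = (42830 × (29959.2)² / π²)^(1/3) = 15734 km.
Since a_t = (r₁ + r₂)/2, r₂ = 2a_t − r₁ = 2×15734 − 5187 = 26281 km.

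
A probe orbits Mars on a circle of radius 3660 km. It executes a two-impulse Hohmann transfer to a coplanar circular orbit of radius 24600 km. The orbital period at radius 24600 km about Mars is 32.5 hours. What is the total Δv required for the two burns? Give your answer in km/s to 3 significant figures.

From Kepler's third law T² = 4π²r³/μ at r = 24600 km, T = 32.5 hours = 32.5 × 3600 s = 1.170×10^5 s: μ = 4π²r³/T² = 42933.2 km³/s².
Transfer-ellipse semi-major axis a_t = (r₁ + r₂)/2 = (3660 + 24600)/2 = 14130 km.
At r₁ the circular-orbit speed is v₁ = √(μ/r₁) = 3.425 km/s.
On the transfer ellipse at r₁, v² = μ(2/r − 1/a) gives v_p = √[μ(2/r₁ − 1/a_t)] = 4.519 km/s.
First burn Δv₁ = |v_p − v₁| = 1.094 km/s.
At r₂, v₂ = √(μ/r₂) = 1.32108 km/s.
Transfer-orbit speed at r₂: v_a = √[μ(2/r₂ − 1/a_t)] = 0.672355 km/s.
Second burn Δv₂ = |v₂ − v_a| = 0.6487 km/s.
Total Δv = Δv₁ + Δv₂ = 1.743 km/s.

Δv = 1.74 km/s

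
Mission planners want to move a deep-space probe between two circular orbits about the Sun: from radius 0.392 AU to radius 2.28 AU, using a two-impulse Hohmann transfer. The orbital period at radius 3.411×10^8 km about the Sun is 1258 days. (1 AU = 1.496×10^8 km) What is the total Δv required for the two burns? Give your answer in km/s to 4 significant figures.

Δv = 23.61 km/s

From Kepler's third law T² = 4π²r³/μ at r = 3.411×10^8 km, T = 1258 days = 1258 × 86400 s = 1.086912×10^8 s: μ = 4π²r³/T² = 1.32622×10^11 km³/s².
In km: r₁ = 0.392 × 1.496×10^8 = 5.86432×10^7 km; r₂ = 2.28 × 1.496×10^8 = 3.41088×10^8 km.
Semi-major axis of the transfer orbit: a_t = (5.86432×10^7 + 3.41088×10^8)/2 = 1.998656×10^8 km.
Circular speed at r₁: v₁ = √(μ/r₁) = √(1.32622×10^11/5.86432×10^7) = 47.555 km/s.
Transfer-orbit speed at r₁ (vis-viva equation): v_p = √[μ(2/r₁ − 1/a_t)] = 62.125 km/s.
First burn Δv₁ = |v_p − v₁| = 14.57 km/s.
Circular speed at r₂: v₂ = √(μ/r₂) = 19.7185 km/s.
Transfer-orbit speed at r₂: v_a = √[μ(2/r₂ − 1/a_t)] = 10.6811 km/s.
Second burn Δv₂ = |v₂ − v_a| = 9.037 km/s.
Total Δv = Δv₁ + Δv₂ = 23.61 km/s.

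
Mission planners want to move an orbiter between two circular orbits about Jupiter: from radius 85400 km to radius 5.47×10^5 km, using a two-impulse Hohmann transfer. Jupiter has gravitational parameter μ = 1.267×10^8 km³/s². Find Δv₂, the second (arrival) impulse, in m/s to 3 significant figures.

Transfer-ellipse semi-major axis a_t = (r₁ + r₂)/2 = (85400 + 5.470×10^5)/2 = 3.162×10^5 km.
Circular speed at r = 5.470×10^5 km: v_c = √(μ/r) = 15.219 km/s.
Transfer-orbit speed at the same r (vis-viva, a = a_t): v_t = √[μ(2/r − 1/a_t)] = 7.9094 km/s.
Δv₂ = |v_t − v_c| = |7.9094 − 15.219| = 7.310 km/s.

Δv₂ = 7310 m/s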